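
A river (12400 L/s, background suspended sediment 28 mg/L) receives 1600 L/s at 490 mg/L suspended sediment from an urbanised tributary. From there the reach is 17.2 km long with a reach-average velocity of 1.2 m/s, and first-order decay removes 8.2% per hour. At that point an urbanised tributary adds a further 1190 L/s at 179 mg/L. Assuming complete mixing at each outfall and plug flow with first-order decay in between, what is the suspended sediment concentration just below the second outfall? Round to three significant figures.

Flow-weighted average: C = (12400·28.00 + 1600·490.0) / 14000 = 1131000/14000 = 80.80 mg/L; combined flow 14000 L/s.
Travel time t = 17.2·1000 / 1.2 = 14330 s = 3.981 h.
8.2%/h lost → k = −ln(1 − 0.082) = 0.08556 h⁻¹.
First-order decay: C = 80.80·exp(−k·t) = 80.80·0.7113 = 57.47 mg/L.
At the second outfall, C = (14000·57.47 + 1190·179.0) / (14000 + 1190) = 66.99 mg/L.

67.0 mg/L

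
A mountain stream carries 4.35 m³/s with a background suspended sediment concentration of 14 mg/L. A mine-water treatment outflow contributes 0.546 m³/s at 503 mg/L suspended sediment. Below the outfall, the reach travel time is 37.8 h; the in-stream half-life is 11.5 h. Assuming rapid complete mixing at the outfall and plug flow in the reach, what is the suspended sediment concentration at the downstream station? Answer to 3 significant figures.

7.02 mg/L

Conservation of mass: C = (4.350·14.00 + 0.5460·503.0) / 4.896 = 335.5/4.896 = 68.53 mg/L.
Half-life 11.5 h → k = ln 2 / 11.5 = 0.06027 h⁻¹ = 1.447 d⁻¹.
First-order decay: C = 68.53·exp(−k·t) = 68.53·0.1025 = 7.021 mg/L.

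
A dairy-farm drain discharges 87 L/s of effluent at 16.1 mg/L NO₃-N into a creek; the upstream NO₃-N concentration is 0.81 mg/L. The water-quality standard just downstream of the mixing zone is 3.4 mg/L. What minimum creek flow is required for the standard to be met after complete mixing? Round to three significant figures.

Set C_mix = 3.4: (Q·0.8100 + 87.00·16.10) / (Q + 87.00) = 3.4
→ Q = 87.00·(16.10 − 3.4)/(3.4 − 0.8100) = 426.6 L/s.

427 L/s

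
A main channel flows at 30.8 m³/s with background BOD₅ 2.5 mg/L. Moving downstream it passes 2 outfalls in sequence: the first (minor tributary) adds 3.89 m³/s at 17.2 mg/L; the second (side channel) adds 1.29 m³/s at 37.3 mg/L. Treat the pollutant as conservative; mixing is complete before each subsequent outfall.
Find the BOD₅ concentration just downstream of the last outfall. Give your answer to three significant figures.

5.34 mg/L

Outfall 1: combined Q = 34.69 m³/s; C = (30.80·2.500 + 3.890·17.20)/34.69 = 4.148 mg/L.
Outfall 2: combined Q = 35.98 m³/s; C = (34.69·4.148 + 1.290·37.30)/35.98 = 5.337 mg/L.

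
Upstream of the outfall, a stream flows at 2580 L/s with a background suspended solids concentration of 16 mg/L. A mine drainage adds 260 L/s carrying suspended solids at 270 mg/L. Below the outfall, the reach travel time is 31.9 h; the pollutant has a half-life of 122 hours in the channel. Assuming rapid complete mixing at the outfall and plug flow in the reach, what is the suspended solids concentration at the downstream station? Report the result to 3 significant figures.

Flow-weighted average: C = (2580·16.00 + 260.0·270.0) / 2840 = 111500/2840 = 39.25 mg/L.
Half-life 122 h → k = ln 2 / 122 = 0.005682 h⁻¹ = 0.1364 d⁻¹.
Applying C = C₀e^(−kt): 39.25 × 0.8342 = 32.75 mg/L.

32.7 mg/L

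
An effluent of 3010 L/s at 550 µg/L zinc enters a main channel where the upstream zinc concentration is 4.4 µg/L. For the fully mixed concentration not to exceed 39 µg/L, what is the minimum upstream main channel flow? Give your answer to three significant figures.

Set C_mix = 39: (Q·4.400 + 3010·550.0) / (Q + 3010) = 39
→ Q = 3010·(550.0 − 39)/(39 − 4.400) = 44450 L/s.

44500 L/s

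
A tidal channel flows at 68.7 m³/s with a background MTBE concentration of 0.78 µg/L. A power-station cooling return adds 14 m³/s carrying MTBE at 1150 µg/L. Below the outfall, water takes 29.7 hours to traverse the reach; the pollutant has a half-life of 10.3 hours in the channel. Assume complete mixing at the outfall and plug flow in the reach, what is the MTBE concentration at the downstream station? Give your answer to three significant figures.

After mixing, C = (68.70·0.7800 + 14.00·1150) / 82.70 = 16150/82.70 = 195.3 µg/L.
Half-life 10.3 h → k = ln 2 / 10.3 = 0.06730 h⁻¹ = 1.615 d⁻¹.
Applying C = C₀e^(−kt): 195.3 × 0.1355 = 26.47 µg/L.

26.5 µg/L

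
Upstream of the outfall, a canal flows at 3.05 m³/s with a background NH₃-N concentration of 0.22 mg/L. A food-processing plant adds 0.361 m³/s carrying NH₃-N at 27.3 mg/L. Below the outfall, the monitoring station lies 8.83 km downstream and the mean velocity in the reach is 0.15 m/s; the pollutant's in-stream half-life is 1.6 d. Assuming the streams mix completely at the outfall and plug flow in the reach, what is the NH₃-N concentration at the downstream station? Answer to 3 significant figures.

2.30 mg/L

Mixed concentration C = ΣQC/ΣQ = (3.050·0.2200 + 0.3610·27.30) / 3.411 = 10.53/3.411 = 3.086 mg/L.
Travel time t = 8.83·1000 / 0.15 = 58870 s = 16.35 h.
Half-life 1.6 d → k = ln 2 / 1.6 = 0.4332 d⁻¹.
First-order decay: C = 3.086·exp(−k·t) = 3.086·0.7444 = 2.297 mg/L.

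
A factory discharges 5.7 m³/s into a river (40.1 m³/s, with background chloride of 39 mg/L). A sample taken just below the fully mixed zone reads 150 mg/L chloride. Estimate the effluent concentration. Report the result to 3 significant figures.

931 mg/L

Mass balance: 40.10·39.00 + 5.700·Cₑ = 45.80·150.0
→ Cₑ = (45.80·150.0 − 40.10·39.00) / 5.700 = 930.9 mg/L.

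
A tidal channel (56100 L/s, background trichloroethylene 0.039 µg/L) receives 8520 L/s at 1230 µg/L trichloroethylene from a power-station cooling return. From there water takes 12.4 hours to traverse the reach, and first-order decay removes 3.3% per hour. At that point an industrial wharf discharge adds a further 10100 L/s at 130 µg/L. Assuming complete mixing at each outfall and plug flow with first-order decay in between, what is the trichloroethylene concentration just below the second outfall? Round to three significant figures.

110 µg/L

Mixed concentration C = ΣQC/ΣQ = (56100·0.03900 + 8520·1230) / 64620 = 10480000/64620 = 162.2 µg/L; combined flow 64620 L/s.
3.3%/h lost → k = −ln(1 − 0.033) = 0.03356 h⁻¹.
Applying C = C₀e^(−kt): 162.2 × 0.6596 = 107.0 µg/L.
At the second outfall, C = (64620·107.0 + 10100·130.0) / (64620 + 10100) = 110.1 µg/L.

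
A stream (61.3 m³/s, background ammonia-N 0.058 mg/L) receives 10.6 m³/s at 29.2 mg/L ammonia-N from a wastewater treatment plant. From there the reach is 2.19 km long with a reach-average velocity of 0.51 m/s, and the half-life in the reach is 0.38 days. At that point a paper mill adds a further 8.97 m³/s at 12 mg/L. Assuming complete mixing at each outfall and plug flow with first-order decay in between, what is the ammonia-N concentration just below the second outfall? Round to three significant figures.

Flow-weighted average: C = (61.30·0.05800 + 10.60·29.20) / 71.90 = 313.1/71.90 = 4.354 mg/L; combined flow 71.90 m³/s.
Travel time t = 2.19·1000 / 0.51 = 4294 s = 1.193 h.
Half-life 0.38 d → k = ln 2 / 0.38 = 1.824 d⁻¹.
Applying C = C₀e^(−kt): 4.354 × 0.9133 = 3.977 mg/L.
Second outfall: C = (71.90·3.977 + 8.970·12.00)/80.87 = 4.867 mg/L.

4.87 mg/L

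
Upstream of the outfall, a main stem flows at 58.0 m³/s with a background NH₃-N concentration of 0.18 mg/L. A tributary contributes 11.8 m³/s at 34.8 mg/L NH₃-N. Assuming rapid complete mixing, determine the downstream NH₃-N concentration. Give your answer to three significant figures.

After mixing, C = (58.00·0.1800 + 11.80·34.80) / 69.80 = 421.1/69.80 = 6.033 mg/L.

6.03 mg/L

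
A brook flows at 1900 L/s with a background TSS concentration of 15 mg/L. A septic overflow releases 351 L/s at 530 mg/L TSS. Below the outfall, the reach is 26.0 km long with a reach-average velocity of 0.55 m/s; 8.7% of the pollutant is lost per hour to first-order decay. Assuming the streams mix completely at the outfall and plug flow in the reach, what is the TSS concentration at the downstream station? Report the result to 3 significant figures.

Mixed concentration C = ΣQC/ΣQ = (1900·15.00 + 351.0·530.0) / 2251 = 214500/2251 = 95.30 mg/L.
Travel time t = 26.0·1000 / 0.55 = 47270 s = 13.13 h.
8.7%/h lost → k = −ln(1 − 0.087) = 0.09102 h⁻¹.
First-order decay: C = 95.30·exp(−k·t) = 95.30·0.3026 = 28.84 mg/L.

28.8 mg/L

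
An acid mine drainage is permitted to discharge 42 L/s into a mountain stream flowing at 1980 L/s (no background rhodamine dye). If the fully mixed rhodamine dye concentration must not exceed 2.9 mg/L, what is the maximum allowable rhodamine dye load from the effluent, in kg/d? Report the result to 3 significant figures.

507 kg/d

Mass balance at the limit: 1980·0 + 42.00·Cₑ = 2022·2.9 → Cₑ = 139.6 mg/L.
42.00 L/s = 0.04200 m³/s. Load = 0.04200 m³/s × 139.6 g/m³ × 86 400 s/d = 506.6 kg/d.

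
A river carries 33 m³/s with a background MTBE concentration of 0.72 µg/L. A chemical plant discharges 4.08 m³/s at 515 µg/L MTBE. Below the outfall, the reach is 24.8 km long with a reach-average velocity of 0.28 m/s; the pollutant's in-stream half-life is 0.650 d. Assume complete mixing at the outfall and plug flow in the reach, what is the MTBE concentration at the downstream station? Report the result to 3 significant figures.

Mixed concentration C = ΣQC/ΣQ = (33.00·0.7200 + 4.080·515.0) / 37.08 = 2125/37.08 = 57.31 µg/L.
Travel time t = 24.8·1000 / 0.28 = 88570 s = 24.60 h.
Half-life 0.650 d → k = ln 2 / 0.650 = 1.066 d⁻¹.
After decay, C = 57.31 × e^(−kt) = 57.31 × 0.3351 = 19.21 µg/L.

19.2 µg/L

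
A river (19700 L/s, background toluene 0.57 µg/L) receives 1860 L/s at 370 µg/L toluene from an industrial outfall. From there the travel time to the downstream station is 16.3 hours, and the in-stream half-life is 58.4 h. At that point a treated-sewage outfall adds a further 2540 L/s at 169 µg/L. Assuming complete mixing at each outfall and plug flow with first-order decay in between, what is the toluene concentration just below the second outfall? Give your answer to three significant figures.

Mass balance: C = (19700·0.5700 + 1860·370.0) / 21560 = 699400/21560 = 32.44 µg/L; combined flow 21560 L/s.
Half-life 58.4 h → k = ln 2 / 58.4 = 0.01187 h⁻¹ = 0.2849 d⁻¹.
First-order decay: C = 32.44·exp(−k·t) = 32.44·0.8241 = 26.73 µg/L.
At the second outfall, C = (21560·26.73 + 2540·169.0) / (21560 + 2540) = 41.73 µg/L.

41.7 µg/L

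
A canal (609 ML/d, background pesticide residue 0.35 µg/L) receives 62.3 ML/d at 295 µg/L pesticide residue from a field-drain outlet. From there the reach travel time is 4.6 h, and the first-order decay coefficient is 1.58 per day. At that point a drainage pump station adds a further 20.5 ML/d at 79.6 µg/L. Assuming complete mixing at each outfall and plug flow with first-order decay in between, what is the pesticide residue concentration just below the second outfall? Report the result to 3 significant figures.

22.2 µg/L

After mixing, C = (609.0·0.3500 + 62.30·295.0) / 671.3 = 18590/671.3 = 27.69 µg/L; combined flow 671.3 ML/d.
First-order decay: C = 27.69·exp(−k·t) = 27.69·0.7387 = 20.46 µg/L.
Second outfall: C = (671.3·20.46 + 20.50·79.60)/691.8 = 22.21 µg/L.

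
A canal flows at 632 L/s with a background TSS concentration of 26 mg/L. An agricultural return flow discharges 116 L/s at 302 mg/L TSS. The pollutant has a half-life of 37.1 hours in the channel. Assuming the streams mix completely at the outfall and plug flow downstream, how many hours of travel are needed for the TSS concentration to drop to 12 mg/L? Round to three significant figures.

93.5 h

Conservation of mass: C = (632.0·26.00 + 116.0·302.0) / 748.0 = 51460/748.0 = 68.80 mg/L.
Half-life 37.1 h → k = ln 2 / 37.1 = 0.01868 h⁻¹ = 0.4484 d⁻¹.
68.80·exp(−k·t) = 12 → t = ln(68.80/12)/k = 336500 s = 93.47 h.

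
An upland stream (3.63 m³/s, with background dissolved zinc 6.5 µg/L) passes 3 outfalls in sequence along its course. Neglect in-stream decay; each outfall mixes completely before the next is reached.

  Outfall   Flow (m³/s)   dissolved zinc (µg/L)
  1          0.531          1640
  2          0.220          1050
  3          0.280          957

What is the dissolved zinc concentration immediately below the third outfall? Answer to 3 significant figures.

Below outfall 1: Q → 4.161 m³/s, C = (3.630·6.500 + 0.5310·1640)/4.161 = 215.0 µg/L.
Below outfall 2: Q → 4.381 m³/s, C = (4.161·215.0 + 0.2200·1050)/4.381 = 256.9 µg/L.
Below outfall 3: Q → 4.661 m³/s, C = (4.381·256.9 + 0.2800·957.0)/4.661 = 298.9 µg/L.

299 µg/L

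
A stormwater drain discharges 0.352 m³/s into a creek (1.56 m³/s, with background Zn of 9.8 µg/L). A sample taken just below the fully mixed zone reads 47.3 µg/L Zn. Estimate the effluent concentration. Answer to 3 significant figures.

Mass balance: 1.560·9.800 + 0.3520·Cₑ = 1.912·47.30
→ Cₑ = (1.912·47.30 − 1.560·9.800) / 0.3520 = 213.5 µg/L.

213 µg/L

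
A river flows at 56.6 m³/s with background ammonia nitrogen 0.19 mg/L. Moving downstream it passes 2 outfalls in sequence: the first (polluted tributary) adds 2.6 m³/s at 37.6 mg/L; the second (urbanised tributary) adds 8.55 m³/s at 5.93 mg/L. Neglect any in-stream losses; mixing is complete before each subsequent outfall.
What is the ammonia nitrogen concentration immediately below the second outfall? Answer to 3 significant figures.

2.35 mg/L

Below outfall 1: Q → 59.20 m³/s, C = (56.60·0.1900 + 2.600·37.60)/59.20 = 1.833 mg/L.
Below outfall 2: Q → 67.75 m³/s, C = (59.20·1.833 + 8.550·5.930)/67.75 = 2.350 mg/L.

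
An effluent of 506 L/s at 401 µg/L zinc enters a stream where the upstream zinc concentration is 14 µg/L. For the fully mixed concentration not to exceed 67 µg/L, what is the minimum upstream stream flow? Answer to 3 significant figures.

3190 L/s

Set C_mix = 67: (Q·14.00 + 506.0·401.0) / (Q + 506.0) = 67
→ Q = 506.0·(401.0 − 67)/(67 − 14.00) = 3189 L/s.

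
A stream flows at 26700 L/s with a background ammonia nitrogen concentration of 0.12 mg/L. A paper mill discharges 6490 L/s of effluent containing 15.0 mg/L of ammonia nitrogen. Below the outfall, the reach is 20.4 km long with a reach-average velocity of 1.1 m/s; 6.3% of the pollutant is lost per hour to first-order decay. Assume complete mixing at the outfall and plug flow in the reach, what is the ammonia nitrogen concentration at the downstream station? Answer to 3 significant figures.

Mixed concentration C = ΣQC/ΣQ = (26700·0.1200 + 6490·15.00) / 33190 = 100600/33190 = 3.030 mg/L.
Travel time t = 20.4·1000 / 1.1 = 18550 s = 5.152 h.
6.3%/h lost → k = −ln(1 − 0.063) = 0.06507 h⁻¹.
Applying C = C₀e^(−kt): 3.030 × 0.7152 = 2.167 mg/L.

2.17 mg/L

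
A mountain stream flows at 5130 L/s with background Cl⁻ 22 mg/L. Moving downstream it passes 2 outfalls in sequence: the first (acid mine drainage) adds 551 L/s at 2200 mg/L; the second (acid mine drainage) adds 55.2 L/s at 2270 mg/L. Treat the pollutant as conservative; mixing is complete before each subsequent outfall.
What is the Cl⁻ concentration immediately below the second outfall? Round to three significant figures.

253 mg/L

After outfall 1: Q = 5130 + 551.0 = 5681 L/s; C = (5130·22.00 + 551.0·2200)/5681 = 233.2 mg/L.
After outfall 2: Q = 5681 + 55.20 = 5736 L/s; C = (5681·233.2 + 55.20·2270)/5736 = 252.8 mg/L.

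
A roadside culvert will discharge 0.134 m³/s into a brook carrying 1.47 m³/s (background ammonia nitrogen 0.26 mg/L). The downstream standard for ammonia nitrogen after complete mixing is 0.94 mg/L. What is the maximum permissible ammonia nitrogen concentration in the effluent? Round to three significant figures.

8.40 mg/L

At the limit, (Qr·Cr + Qe·Cₑ)/(Qr + Qe) = 0.94:
Cₑ = (1.604·0.94 − 1.470·0.2600) / 0.1340 = 8.400 mg/L.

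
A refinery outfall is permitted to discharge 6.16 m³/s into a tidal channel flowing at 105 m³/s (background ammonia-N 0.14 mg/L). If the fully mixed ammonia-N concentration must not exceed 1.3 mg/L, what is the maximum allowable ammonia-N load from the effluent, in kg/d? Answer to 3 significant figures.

Mass balance at the limit: 105.0·0.1400 + 6.160·Cₑ = 111.2·1.3 → Cₑ = 21.07 mg/L.
Load = 6.160 m³/s × 21.07 g/m³ × 86 400 s/d = 11220 kg/d.

11200 kg/d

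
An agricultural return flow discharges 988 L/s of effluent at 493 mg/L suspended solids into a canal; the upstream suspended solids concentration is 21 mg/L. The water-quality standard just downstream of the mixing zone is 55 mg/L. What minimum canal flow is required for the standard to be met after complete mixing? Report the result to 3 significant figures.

Set C_mix = 55: (Q·21.00 + 988.0·493.0) / (Q + 988.0) = 55
→ Q = 988.0·(493.0 − 55)/(55 − 21.00) = 12730 L/s.

12700 L/s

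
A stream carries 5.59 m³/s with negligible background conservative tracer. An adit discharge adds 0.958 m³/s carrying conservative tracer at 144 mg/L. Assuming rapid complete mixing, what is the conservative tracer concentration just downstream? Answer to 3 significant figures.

21.1 mg/L

After mixing, C = (5.590·0 + 0.9580·144.0) / 6.548 = 138.0/6.548 = 21.07 mg/L.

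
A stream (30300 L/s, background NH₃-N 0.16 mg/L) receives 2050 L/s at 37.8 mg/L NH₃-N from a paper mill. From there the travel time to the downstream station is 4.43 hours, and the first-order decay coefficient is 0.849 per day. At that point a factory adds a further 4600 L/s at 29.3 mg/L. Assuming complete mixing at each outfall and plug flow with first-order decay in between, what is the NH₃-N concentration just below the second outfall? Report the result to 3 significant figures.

After mixing, C = (30300·0.1600 + 2050·37.80) / 32350 = 82340/32350 = 2.545 mg/L; combined flow 32350 L/s.
Applying C = C₀e^(−kt): 2.545 × 0.8550 = 2.176 mg/L.
Second outfall: C = (32350·2.176 + 4600·29.30)/36950 = 5.553 mg/L.

5.55 mg/L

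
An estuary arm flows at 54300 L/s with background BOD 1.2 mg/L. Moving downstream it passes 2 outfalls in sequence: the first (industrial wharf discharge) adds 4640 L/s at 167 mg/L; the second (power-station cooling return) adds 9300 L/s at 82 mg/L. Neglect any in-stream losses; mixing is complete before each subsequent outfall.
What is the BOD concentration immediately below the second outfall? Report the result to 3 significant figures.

After outfall 1: Q = 54300 + 4640 = 58940 L/s; C = (54300·1.200 + 4640·167.0)/58940 = 14.25 mg/L.
After outfall 2: Q = 58940 + 9300 = 68240 L/s; C = (58940·14.25 + 9300·82.00)/68240 = 23.49 mg/L.

23.5 mg/L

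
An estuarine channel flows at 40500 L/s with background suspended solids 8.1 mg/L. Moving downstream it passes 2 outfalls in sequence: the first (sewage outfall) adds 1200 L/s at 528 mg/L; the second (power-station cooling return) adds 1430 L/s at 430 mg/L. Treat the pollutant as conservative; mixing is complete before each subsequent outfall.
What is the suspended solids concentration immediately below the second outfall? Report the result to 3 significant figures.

Outfall 1: combined Q = 41700 L/s; C = (40500·8.100 + 1200·528.0)/41700 = 23.06 mg/L.
Outfall 2: combined Q = 43130 L/s; C = (41700·23.06 + 1430·430.0)/43130 = 36.55 mg/L.

36.6 mg/L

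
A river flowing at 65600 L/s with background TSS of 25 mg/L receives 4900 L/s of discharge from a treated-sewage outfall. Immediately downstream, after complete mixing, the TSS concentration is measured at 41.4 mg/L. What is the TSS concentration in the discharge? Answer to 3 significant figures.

Mass balance: 65600·25.00 + 4900·Cₑ = 70500·41.40
→ Cₑ = (70500·41.40 − 65600·25.00) / 4900 = 261.0 mg/L.

261 mg/L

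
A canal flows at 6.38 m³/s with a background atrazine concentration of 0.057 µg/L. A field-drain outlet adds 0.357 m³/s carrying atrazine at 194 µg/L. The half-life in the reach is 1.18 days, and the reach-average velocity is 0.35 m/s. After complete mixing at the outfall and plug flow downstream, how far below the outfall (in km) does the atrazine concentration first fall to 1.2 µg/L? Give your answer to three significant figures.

Mass balance: C = (6.380·0.05700 + 0.3570·194.0) / 6.737 = 69.62/6.737 = 10.33 µg/L.
Half-life 1.18 d → k = ln 2 / 1.18 = 0.5874 d⁻¹.
Set 10.33·exp(−k·t) = 1.2 → t = ln(10.33/1.2)/k = 316700 s = 87.97 h.
Distance = v·t = 0.35·316700 = 110800 m = 110.8 km.

111 km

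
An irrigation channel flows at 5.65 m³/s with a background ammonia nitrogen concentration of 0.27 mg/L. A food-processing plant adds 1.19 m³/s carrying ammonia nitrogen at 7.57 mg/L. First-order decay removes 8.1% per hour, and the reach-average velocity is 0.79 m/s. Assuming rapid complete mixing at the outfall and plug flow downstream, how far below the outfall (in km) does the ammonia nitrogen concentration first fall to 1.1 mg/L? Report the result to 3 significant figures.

Mass balance: C = (5.650·0.2700 + 1.190·7.570) / 6.840 = 10.53/6.840 = 1.540 mg/L.
8.1%/h lost → k = −ln(1 − 0.081) = 0.08447 h⁻¹.
Set 1.540·exp(−k·t) = 1.1 → t = ln(1.540/1.1)/k = 14340 s = 3.984 h.
Distance = v·t = 0.79·14340 = 11330 m = 11.33 km.

11.3 km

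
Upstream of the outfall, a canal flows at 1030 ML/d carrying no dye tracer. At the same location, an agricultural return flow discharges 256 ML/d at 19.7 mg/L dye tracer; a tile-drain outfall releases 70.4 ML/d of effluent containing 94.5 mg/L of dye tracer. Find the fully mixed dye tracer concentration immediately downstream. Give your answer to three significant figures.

Mass balance: C = (1030·0 + 256.0·19.70 + 70.40·94.50) / 1356 = 11700/1356 = 8.623 mg/L.

8.62 mg/L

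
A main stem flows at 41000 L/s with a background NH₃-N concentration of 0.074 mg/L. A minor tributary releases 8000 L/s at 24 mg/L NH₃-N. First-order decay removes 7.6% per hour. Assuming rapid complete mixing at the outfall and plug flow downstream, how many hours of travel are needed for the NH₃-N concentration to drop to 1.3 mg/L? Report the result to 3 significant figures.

Conservation of mass: C = (41000·0.07400 + 8000·24.00) / 49000 = 195000/49000 = 3.980 mg/L.
7.6%/h lost → k = −ln(1 − 0.076) = 0.07904 h⁻¹.
3.980·exp(−k·t) = 1.3 → t = ln(3.980/1.3)/k = 50960 s = 14.16 h.

14.2 h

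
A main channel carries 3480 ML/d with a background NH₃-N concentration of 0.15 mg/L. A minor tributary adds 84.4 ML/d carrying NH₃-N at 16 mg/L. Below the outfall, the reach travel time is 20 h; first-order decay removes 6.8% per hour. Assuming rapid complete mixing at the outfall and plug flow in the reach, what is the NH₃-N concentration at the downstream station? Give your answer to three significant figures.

0.128 mg/L

Flow-weighted average: C = (3480·0.1500 + 84.40·16.00) / 3564 = 1872/3564 = 0.5253 mg/L.
6.8%/h lost → k = −ln(1 − 0.068) = 0.07042 h⁻¹.
Applying C = C₀e^(−kt): 0.5253 × 0.2445 = 0.1284 mg/L.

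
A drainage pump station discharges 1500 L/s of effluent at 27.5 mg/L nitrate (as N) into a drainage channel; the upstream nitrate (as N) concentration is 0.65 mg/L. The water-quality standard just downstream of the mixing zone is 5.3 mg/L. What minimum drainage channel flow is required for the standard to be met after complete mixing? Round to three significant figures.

Set C_mix = 5.3: (Q·0.6500 + 1500·27.50) / (Q + 1500) = 5.3
→ Q = 1500·(27.50 − 5.3)/(5.3 − 0.6500) = 7161 L/s.

7160 L/s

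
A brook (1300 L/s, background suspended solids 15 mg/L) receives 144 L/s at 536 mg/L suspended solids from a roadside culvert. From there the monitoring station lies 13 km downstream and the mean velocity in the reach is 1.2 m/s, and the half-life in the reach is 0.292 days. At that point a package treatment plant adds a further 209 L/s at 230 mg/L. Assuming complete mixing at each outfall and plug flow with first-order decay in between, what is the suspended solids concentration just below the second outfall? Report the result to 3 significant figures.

72.5 mg/L

Mass balance: C = (1300·15.00 + 144.0·536.0) / 1444 = 96680/1444 = 66.96 mg/L; combined flow 1444 L/s.
Travel time t = 13·1000 / 1.2 = 10830 s = 3.009 h.
Half-life 0.292 d → k = ln 2 / 0.292 = 2.374 d⁻¹.
Applying C = C₀e^(−kt): 66.96 × 0.7426 = 49.72 mg/L.
At the second outfall, C = (1444·49.72 + 209.0·230.0) / (1444 + 209.0) = 72.51 mg/L.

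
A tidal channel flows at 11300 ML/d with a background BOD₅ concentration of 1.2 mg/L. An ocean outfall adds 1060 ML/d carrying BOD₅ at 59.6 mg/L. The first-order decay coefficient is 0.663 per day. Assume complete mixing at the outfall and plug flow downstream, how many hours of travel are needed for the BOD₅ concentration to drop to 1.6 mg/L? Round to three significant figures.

49.1 h

Conservation of mass: C = (11300·1.200 + 1060·59.60) / 12360 = 76740/12360 = 6.208 mg/L.
6.208·exp(−k·t) = 1.6 → t = ln(6.208/1.6)/k = 176700 s = 49.08 h.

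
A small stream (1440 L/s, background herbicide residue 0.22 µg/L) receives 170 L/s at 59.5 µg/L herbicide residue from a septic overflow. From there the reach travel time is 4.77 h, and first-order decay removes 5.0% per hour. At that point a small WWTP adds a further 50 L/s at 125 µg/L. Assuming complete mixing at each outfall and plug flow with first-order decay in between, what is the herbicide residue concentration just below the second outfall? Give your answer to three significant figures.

8.69 µg/L

Flow-weighted average: C = (1440·0.2200 + 170.0·59.50) / 1610 = 10430/1610 = 6.479 µg/L; combined flow 1610 L/s.
5.0%/h lost → k = −ln(1 − 0.05) = 0.05129 h⁻¹.
Applying C = C₀e^(−kt): 6.479 × 0.7830 = 5.073 µg/L.
At the second outfall, C = (1610·5.073 + 50.00·125.0) / (1610 + 50.00) = 8.685 µg/L.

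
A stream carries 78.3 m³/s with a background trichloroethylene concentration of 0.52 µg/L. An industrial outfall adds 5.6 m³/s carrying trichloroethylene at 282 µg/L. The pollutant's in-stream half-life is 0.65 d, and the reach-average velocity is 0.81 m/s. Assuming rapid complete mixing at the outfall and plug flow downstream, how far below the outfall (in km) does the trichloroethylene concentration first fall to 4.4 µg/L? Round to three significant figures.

Mass balance: C = (78.30·0.5200 + 5.600·282.0) / 83.90 = 1620/83.90 = 19.31 µg/L.
Half-life 0.65 d → k = ln 2 / 0.65 = 1.066 d⁻¹.
Set 19.31·exp(−k·t) = 4.4 → t = ln(19.31/4.4)/k = 119800 s = 33.28 h.
Distance = v·t = 0.81·119800 = 97060 m = 97.06 km.

97.1 km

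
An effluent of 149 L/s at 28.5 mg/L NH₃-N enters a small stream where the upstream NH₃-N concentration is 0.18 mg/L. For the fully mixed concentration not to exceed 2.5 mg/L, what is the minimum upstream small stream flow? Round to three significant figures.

1670 L/s

Set C_mix = 2.5: (Q·0.1800 + 149.0·28.50) / (Q + 149.0) = 2.5
→ Q = 149.0·(28.50 − 2.5)/(2.5 − 0.1800) = 1670 L/s.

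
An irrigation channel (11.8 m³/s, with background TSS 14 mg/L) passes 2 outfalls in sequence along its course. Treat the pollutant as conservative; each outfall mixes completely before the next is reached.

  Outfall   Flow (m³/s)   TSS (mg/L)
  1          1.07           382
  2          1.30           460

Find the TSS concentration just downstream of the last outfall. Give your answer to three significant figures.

After outfall 1: Q = 11.80 + 1.070 = 12.87 m³/s; C = (11.80·14.00 + 1.070·382.0)/12.87 = 44.60 mg/L.
After outfall 2: Q = 12.87 + 1.300 = 14.17 m³/s; C = (12.87·44.60 + 1.300·460.0)/14.17 = 82.71 mg/L.

82.7 mg/L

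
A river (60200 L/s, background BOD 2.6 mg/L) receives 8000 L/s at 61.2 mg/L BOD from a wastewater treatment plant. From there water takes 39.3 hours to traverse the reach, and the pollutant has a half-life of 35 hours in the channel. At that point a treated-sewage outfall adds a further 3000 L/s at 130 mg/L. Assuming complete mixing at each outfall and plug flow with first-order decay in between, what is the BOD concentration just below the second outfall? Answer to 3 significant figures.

9.64 mg/L

Mass balance: C = (60200·2.600 + 8000·61.20) / 68200 = 646100/68200 = 9.474 mg/L; combined flow 68200 L/s.
Half-life 35 h → k = ln 2 / 35 = 0.01980 h⁻¹ = 0.4753 d⁻¹.
After decay, C = 9.474 × e^(−kt) = 9.474 × 0.4592 = 4.350 mg/L.
At the second outfall, C = (68200·4.350 + 3000·130.0) / (68200 + 3000) = 9.644 mg/L.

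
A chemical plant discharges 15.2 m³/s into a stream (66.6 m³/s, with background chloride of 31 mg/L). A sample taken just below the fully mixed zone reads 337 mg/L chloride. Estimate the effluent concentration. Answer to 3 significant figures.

1680 mg/L

Mass balance: 66.60·31.00 + 15.20·Cₑ = 81.80·337.0
→ Cₑ = (81.80·337.0 − 66.60·31.00) / 15.20 = 1678 mg/L.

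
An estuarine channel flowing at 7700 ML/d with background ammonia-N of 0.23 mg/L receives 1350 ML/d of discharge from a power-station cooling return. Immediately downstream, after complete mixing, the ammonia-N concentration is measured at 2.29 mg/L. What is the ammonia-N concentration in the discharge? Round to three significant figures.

Mass balance: 7700·0.2300 + 1350·Cₑ = 9050·2.290
→ Cₑ = (9050·2.290 − 7700·0.2300) / 1350 = 14.04 mg/L.

14.0 mg/L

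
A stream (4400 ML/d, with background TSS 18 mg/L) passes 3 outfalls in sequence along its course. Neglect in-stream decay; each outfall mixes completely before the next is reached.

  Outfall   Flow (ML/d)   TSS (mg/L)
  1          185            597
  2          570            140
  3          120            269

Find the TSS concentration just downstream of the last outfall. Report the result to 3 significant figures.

Outfall 1: combined Q = 4585 ML/d; C = (4400·18.00 + 185.0·597.0)/4585 = 41.36 mg/L.
Outfall 2: combined Q = 5155 ML/d; C = (4585·41.36 + 570.0·140.0)/5155 = 52.27 mg/L.
Outfall 3: combined Q = 5275 ML/d; C = (5155·52.27 + 120.0·269.0)/5275 = 57.20 mg/L.

57.2 mg/L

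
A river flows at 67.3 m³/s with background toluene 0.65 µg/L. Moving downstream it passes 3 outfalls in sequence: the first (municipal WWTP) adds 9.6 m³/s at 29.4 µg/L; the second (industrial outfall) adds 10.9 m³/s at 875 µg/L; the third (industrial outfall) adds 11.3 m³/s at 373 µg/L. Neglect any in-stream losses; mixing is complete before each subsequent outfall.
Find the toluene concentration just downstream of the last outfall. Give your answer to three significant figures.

Outfall 1: combined Q = 76.90 m³/s; C = (67.30·0.6500 + 9.600·29.40)/76.90 = 4.239 µg/L.
Outfall 2: combined Q = 87.80 m³/s; C = (76.90·4.239 + 10.90·875.0)/87.80 = 112.3 µg/L.
Outfall 3: combined Q = 99.10 m³/s; C = (87.80·112.3 + 11.30·373.0)/99.10 = 142.1 µg/L.

142 µg/L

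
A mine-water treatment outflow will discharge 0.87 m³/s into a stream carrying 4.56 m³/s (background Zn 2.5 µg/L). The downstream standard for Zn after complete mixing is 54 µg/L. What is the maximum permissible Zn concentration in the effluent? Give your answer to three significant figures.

At the limit, (Qr·Cr + Qe·Cₑ)/(Qr + Qe) = 54:
Cₑ = (5.430·54 − 4.560·2.500) / 0.8700 = 323.9 µg/L.

324 µg/L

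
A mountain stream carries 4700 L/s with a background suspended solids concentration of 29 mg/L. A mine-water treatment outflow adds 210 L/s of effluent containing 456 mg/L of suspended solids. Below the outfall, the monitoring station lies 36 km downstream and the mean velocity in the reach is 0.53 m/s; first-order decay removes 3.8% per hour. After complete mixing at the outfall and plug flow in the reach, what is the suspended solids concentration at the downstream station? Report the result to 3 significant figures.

22.8 mg/L

After mixing, C = (4700·29.00 + 210.0·456.0) / 4910 = 232100/4910 = 47.26 mg/L.
Travel time t = 36·1000 / 0.53 = 67920 s = 18.87 h.
3.8%/h lost → k = −ln(1 − 0.038) = 0.03874 h⁻¹.
First-order decay: C = 47.26·exp(−k·t) = 47.26·0.4814 = 22.75 mg/L.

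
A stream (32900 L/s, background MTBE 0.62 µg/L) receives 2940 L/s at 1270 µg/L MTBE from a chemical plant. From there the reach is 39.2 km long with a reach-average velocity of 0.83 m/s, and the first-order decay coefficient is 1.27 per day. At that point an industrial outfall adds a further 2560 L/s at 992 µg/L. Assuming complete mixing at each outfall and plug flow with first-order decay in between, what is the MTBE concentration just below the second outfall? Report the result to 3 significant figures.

115 µg/L

Mass balance: C = (32900·0.6200 + 2940·1270) / 35840 = 3754000/35840 = 104.7 µg/L; combined flow 35840 L/s.
Travel time t = 39.2·1000 / 0.83 = 47230 s = 13.12 h.
After decay, C = 104.7 × e^(−kt) = 104.7 × 0.4995 = 52.32 µg/L.
Second outfall: C = (35840·52.32 + 2560·992.0)/38400 = 115.0 µg/L.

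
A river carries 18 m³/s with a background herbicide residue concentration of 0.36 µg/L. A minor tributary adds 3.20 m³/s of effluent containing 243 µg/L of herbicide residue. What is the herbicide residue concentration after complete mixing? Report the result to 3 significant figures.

Flow-weighted average: C = (18.00·0.3600 + 3.200·243.0) / 21.20 = 784.1/21.20 = 36.98 µg/L.

37.0 µg/L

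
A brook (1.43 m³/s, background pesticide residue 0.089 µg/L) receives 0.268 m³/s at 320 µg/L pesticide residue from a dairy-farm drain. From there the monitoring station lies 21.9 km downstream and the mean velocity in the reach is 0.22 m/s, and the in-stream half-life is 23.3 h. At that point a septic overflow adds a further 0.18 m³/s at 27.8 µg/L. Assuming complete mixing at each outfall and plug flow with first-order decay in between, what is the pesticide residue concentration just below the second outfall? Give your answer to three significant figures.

22.8 µg/L

Conservation of mass: C = (1.430·0.08900 + 0.2680·320.0) / 1.698 = 85.89/1.698 = 50.58 µg/L; combined flow 1.698 m³/s.
Travel time t = 21.9·1000 / 0.22 = 99550 s = 27.65 h.
Half-life 23.3 h → k = ln 2 / 23.3 = 0.02975 h⁻¹ = 0.7140 d⁻¹.
Applying C = C₀e^(−kt): 50.58 × 0.4393 = 22.22 µg/L.
Second outfall: C = (1.698·22.22 + 0.1800·27.80)/1.878 = 22.75 µg/L.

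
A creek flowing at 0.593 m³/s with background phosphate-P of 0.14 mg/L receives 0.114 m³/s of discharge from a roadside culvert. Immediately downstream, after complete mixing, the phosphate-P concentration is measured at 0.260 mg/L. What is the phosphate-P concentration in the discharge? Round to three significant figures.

0.884 mg/L

Mass balance: 0.5930·0.1400 + 0.1140·Cₑ = 0.7070·0.2600
→ Cₑ = (0.7070·0.2600 − 0.5930·0.1400) / 0.1140 = 0.8842 mg/L.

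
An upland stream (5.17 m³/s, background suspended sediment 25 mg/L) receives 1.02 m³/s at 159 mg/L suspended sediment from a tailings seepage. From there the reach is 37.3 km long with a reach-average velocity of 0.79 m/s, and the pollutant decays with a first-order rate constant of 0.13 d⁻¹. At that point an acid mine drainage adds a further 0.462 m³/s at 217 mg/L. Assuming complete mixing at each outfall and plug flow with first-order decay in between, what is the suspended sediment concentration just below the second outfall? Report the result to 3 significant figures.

Mass balance: C = (5.170·25.00 + 1.020·159.0) / 6.190 = 291.4/6.190 = 47.08 mg/L; combined flow 6.190 m³/s.
Travel time t = 37.3·1000 / 0.79 = 47220 s = 13.12 h.
Applying C = C₀e^(−kt): 47.08 × 0.9314 = 43.85 mg/L.
Second outfall: C = (6.190·43.85 + 0.4620·217.0)/6.652 = 55.88 mg/L.

55.9 mg/L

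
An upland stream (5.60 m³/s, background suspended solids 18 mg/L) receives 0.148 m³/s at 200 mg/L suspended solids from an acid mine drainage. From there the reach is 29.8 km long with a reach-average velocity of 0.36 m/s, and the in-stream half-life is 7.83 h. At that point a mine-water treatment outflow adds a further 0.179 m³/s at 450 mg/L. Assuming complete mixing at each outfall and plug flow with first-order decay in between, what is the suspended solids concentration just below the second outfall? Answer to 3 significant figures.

16.5 mg/L

Mixed concentration C = ΣQC/ΣQ = (5.600·18.00 + 0.1480·200.0) / 5.748 = 130.4/5.748 = 22.69 mg/L; combined flow 5.748 m³/s.
Travel time t = 29.8·1000 / 0.36 = 82780 s = 22.99 h.
Half-life 7.83 h → k = ln 2 / 7.83 = 0.08852 h⁻¹ = 2.125 d⁻¹.
After decay, C = 22.69 × e^(−kt) = 22.69 × 0.1306 = 2.963 mg/L.
At the second outfall, C = (5.748·2.963 + 0.1790·450.0) / (5.748 + 0.1790) = 16.46 mg/L.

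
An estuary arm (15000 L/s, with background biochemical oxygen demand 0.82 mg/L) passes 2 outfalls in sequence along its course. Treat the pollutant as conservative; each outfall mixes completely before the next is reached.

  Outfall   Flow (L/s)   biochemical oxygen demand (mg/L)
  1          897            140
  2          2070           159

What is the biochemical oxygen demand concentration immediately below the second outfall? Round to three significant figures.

26.0 mg/L

Below outfall 1: Q → 15900 L/s, C = (15000·0.8200 + 897.0·140.0)/15900 = 8.673 mg/L.
Below outfall 2: Q → 17970 L/s, C = (15900·8.673 + 2070·159.0)/17970 = 25.99 mg/L.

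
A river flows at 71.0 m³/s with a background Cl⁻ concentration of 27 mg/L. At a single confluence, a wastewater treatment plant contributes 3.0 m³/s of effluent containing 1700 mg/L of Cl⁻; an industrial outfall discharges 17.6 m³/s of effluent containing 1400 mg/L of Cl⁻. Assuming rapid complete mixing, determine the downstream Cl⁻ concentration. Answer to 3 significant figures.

Flow-weighted average: C = (71.00·27.00 + 3.000·1700 + 17.60·1400) / 91.60 = 31660/91.60 = 345.6 mg/L.

346 mg/L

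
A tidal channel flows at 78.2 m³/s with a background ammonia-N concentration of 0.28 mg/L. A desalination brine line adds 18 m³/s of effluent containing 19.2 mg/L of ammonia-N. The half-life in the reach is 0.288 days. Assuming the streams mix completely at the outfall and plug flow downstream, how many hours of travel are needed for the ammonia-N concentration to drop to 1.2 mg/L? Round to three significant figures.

Mass balance: C = (78.20·0.2800 + 18.00·19.20) / 96.20 = 367.5/96.20 = 3.820 mg/L.
Half-life 0.288 d → k = ln 2 / 0.288 = 2.407 d⁻¹.
3.820·exp(−k·t) = 1.2 → t = ln(3.820/1.2)/k = 41570 s = 11.55 h.

11.5 h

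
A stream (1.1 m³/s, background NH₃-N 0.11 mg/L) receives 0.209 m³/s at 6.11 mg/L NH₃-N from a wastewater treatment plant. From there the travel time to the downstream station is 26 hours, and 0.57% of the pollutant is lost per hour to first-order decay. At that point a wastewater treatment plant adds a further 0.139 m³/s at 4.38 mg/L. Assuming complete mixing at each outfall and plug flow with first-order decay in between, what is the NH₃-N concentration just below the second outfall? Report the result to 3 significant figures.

1.25 mg/L

Flow-weighted average: C = (1.100·0.1100 + 0.2090·6.110) / 1.309 = 1.398/1.309 = 1.068 mg/L; combined flow 1.309 m³/s.
0.57%/h lost → k = −ln(1 − 0.0057) = 0.005716 h⁻¹.
Applying C = C₀e^(−kt): 1.068 × 0.8619 = 0.9205 mg/L.
At the second outfall, C = (1.309·0.9205 + 0.1390·4.380) / (1.309 + 0.1390) = 1.253 mg/L.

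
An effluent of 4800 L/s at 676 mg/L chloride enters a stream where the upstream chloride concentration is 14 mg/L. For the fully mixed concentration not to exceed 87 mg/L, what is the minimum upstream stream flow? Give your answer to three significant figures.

38700 L/s

Set C_mix = 87: (Q·14.00 + 4800·676.0) / (Q + 4800) = 87
→ Q = 4800·(676.0 − 87)/(87 − 14.00) = 38730 L/s.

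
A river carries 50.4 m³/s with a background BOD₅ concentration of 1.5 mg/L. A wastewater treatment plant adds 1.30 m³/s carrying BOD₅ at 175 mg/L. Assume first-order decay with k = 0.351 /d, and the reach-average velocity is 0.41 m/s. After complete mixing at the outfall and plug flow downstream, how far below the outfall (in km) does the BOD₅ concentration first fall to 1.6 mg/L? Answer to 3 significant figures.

131 km

Mixed concentration C = ΣQC/ΣQ = (50.40·1.500 + 1.300·175.0) / 51.70 = 303.1/51.70 = 5.863 mg/L.
Set 5.863·exp(−k·t) = 1.6 → t = ln(5.863/1.6)/k = 319700 s = 88.79 h.
Distance = v·t = 0.41·319700 = 131100 m = 131.1 km.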